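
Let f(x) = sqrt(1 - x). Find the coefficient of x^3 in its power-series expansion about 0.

-1/16

f(0) = 1
f′(0) = -1/2
f′′(0) = -1/4
f′′′(0) = -3/8
So c_3 = f′′′(0)/3! = -1/16.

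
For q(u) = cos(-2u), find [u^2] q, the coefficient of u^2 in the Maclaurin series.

Use the known series and substitute for the argument.

-2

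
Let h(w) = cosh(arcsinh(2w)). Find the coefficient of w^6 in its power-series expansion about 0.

4

Let u equal the inner series; expand the outer function in u and truncate.
h(0) = 1
h′(0) = 0
h′′(0) = 4
h′′′(0) = 0
h^(4)(0) = -48
h^(5)(0) = 0
h^(6)(0) = 2880
So c_6 = h^(6)(0)/6! = 4.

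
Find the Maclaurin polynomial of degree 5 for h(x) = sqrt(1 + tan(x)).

601*x^5/3840 - 47*x^4/384 + 11*x^3/48 - x^2/8 + x/2 + 1

Substitute the inner expansion into the outer series and collect powers.
h(0) = 1
h′(0) = 1/2
h′′(0) = -1/4
h′′′(0) = 11/8
h^(4)(0) = -47/16
h^(5)(0) = 601/32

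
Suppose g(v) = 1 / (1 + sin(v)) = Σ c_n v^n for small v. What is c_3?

Write 1/(1+u) = 1 - u + u^2 - u^3 + ... and substitute the series for u.
g(0) = 1
g′(0) = -1
g′′(0) = 2
g′′′(0) = -5
So c_3 = g′′′(0)/3! = -5/6.

-5/6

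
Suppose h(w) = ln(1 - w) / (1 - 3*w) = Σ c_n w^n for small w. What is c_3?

Expand 1/(denominator) as a geometric series and multiply by the numerator's series.
h(0) = 0
h′(0) = -1
h′′(0) = -7
h′′′(0) = -65
Dividing each by k! gives the coefficients c_0, ..., c_3.

-65/6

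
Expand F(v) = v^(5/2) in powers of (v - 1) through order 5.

F(1) = 1
F′(1) = 5/2
F′′(1) = 15/4
F′′′(1) = 15/8
F^(4)(1) = -15/16
F^(5)(1) = 45/32
Dividing each by k! gives the coefficients c_0, ..., c_5.

3*(v - 1)^5/256 - 5*(v - 1)^4/128 + 5*(v - 1)^3/16 + 15*(v - 1)^2/8 + 5*(v - 1)/2 + 1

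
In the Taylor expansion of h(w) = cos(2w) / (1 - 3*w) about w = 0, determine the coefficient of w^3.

Multiply the numerator's expansion by the denominator's geometric series.
h(0) = 1
h′(0) = 3
h′′(0) = 14
h′′′(0) = 126

21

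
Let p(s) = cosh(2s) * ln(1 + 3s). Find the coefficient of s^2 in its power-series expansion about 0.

-9/2

Write out both Maclaurin series and multiply, keeping only the needed powers.
p(0) = 0
p′(0) = 3
p′′(0) = -9
Then c_k = p^(k)(0)/k! gives each Taylor coefficient.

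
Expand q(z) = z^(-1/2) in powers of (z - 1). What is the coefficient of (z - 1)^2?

3/8

Differentiate repeatedly and evaluate at the center.
q(1) = 1
q′(1) = -1/2
q′′(1) = 3/4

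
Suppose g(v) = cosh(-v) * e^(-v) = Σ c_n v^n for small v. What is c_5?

Expand each factor separately, then convolve coefficients.
[v^0] = 1;  [v^1] = -1;  [v^2] = 1;  [v^3] = -2/3;  [v^4] = 1/3;  [v^5] = -2/15.

-2/15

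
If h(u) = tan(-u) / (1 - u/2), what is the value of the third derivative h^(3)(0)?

-7/2

Multiply the two series term by term and collect like powers.
The coefficient of u^3 in the expansion is -7/12, so h′′′(0) = 3! * (-7/12) = -7/2.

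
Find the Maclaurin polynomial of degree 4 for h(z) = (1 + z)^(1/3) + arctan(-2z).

-10*z^4/243 + 221*z^3/81 - z^2/9 - 5*z/3 + 1

Combine the two series term by term.
[z^0] = 1;  [z^1] = -5/3;  [z^2] = -1/9;  [z^3] = 221/81;  [z^4] = -10/243.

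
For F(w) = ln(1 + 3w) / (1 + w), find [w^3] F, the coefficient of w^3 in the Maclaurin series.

33/2

Take the Cauchy product of the two expansions.
F(0) = 0
F′(0) = 3
F′′(0) = -15
F′′′(0) = 99
Dividing each by k! gives the coefficients c_0, ..., c_3.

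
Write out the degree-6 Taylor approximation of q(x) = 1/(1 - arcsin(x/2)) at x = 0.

83*x^6/2880 + 63*x^5/1280 + x^4/12 + 7*x^3/48 + x^2/4 + x/2 + 1

Substitute the inner expansion into the outer series and collect powers.
q(0) = 1
q′(0) = 1/2
q′′(0) = 1/2
q′′′(0) = 7/8
q^(4)(0) = 2
q^(5)(0) = 189/32
q^(6)(0) = 83/4
Dividing each by k! gives the coefficients c_0, ..., c_6.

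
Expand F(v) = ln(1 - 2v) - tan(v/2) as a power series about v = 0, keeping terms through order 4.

Expand each term separately and add.
F(0) = 0
F′(0) = -5/2
F′′(0) = -4
F′′′(0) = -65/4
F^(4)(0) = -96

-4*v^4 - 65*v^3/24 - 2*v^2 - 5*v/2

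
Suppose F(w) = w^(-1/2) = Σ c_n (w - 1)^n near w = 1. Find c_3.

F(1) = 1
F′(1) = -1/2
F′′(1) = 3/4
F′′′(1) = -15/8
So c_3 = F′′′(1)/3! = -5/16.

-5/16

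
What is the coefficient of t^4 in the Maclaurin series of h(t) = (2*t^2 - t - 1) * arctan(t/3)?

1/81

Distribute the polynomial across the series and collect like powers.
[t^0] = 0;  [t^1] = -1/3;  [t^2] = -1/3;  [t^3] = 55/81;  [t^4] = 1/81.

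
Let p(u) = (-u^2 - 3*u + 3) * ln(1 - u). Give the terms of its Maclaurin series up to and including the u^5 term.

Distribute the polynomial across the series and collect like powers.
[u^0] = 0;  [u^1] = -3;  [u^2] = 3/2;  [u^3] = 3/2;  [u^4] = 3/4;  [u^5] = 29/60.

29*u^5/60 + 3*u^4/4 + 3*u^3/2 + 3*u^2/2 - 3*u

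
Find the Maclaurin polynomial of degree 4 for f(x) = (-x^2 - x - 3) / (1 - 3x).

Multiply each power in the prefactor through the base expansion.

-279*x^4 - 93*x^3 - 31*x^2 - 10*x - 3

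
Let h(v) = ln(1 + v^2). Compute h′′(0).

2

From the series, [v^2] h = 1; multiply by 2! = 2 to get 2.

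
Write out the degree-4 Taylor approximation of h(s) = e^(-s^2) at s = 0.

h(0) = 1
h′(0) = 0
h′′(0) = -2
h′′′(0) = 0
h^(4)(0) = 12

s^4/2 - s^2 + 1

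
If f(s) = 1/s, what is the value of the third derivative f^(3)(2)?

-3/8

From the series, [(s - 2)^3] f = -1/16; multiply by 3! = 6 to get -3/8.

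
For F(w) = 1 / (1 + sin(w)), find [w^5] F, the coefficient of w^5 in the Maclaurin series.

Use the geometric series for the reciprocal, then substitute.
[w^0] = 1;  [w^1] = -1;  [w^2] = 1;  [w^3] = -5/6;  [w^4] = 2/3;  [w^5] = -61/120.
So c_5 = F^(5)(0)/5! = -61/120.

-61/120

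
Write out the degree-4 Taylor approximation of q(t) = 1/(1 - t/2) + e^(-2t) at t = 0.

35*t^4/48 - 29*t^3/24 + 9*t^2/4 - 3*t/2 + 2

Combine the two series term by term.
[t^0] = 2;  [t^1] = -3/2;  [t^2] = 9/4;  [t^3] = -29/24;  [t^4] = 35/48.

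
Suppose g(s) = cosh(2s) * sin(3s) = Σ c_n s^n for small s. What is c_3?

Write out both Maclaurin series and multiply, keeping only the needed powers.
[s^0] = 0;  [s^1] = 3;  [s^2] = 0;  [s^3] = 3/2.

3/2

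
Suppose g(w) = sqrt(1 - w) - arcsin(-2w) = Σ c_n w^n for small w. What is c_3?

61/48

Add the two expansions coefficient-wise.
[w^0] = 1;  [w^1] = 3/2;  [w^2] = -1/8;  [w^3] = 61/48.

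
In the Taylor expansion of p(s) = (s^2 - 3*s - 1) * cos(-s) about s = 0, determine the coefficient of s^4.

Multiply each power in the prefactor through the base expansion.
[s^0] = -1;  [s^1] = -3;  [s^2] = 3/2;  [s^3] = 3/2;  [s^4] = -13/24.

-13/24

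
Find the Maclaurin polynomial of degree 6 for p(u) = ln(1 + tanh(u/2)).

-u^6/2880 + u^4/192 - u^2/8 + u/2

Plug the Maclaurin series of the inner function into that of the outer and collect terms.
p(0) = 0
p′(0) = 1/2
p′′(0) = -1/4
p′′′(0) = 0
p^(4)(0) = 1/8
p^(5)(0) = 0
p^(6)(0) = -1/4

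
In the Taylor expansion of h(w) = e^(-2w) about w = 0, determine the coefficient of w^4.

h(0) = 1
h′(0) = -2
h′′(0) = 4
h′′′(0) = -8
h^(4)(0) = 16
Dividing each by k! gives the coefficients c_0, ..., c_4.

2/3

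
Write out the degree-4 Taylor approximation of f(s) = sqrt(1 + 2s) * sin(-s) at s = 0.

-s^4/3 + 2*s^3/3 - s^2 - s

Write out both Maclaurin series and multiply, keeping only the needed powers.
[s^0] = 0;  [s^1] = -1;  [s^2] = -1;  [s^3] = 2/3;  [s^4] = -1/3.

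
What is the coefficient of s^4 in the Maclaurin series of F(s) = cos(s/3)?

Differentiate repeatedly and evaluate at the center.
[s^0] = 1;  [s^1] = 0;  [s^2] = -1/18;  [s^3] = 0;  [s^4] = 1/1944.

1/1944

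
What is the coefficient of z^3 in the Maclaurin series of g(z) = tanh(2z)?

-8/3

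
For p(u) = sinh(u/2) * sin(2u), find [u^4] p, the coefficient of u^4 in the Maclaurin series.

-5/8

Take the Cauchy product of the two expansions.
[u^0] = 0;  [u^1] = 0;  [u^2] = 1;  [u^3] = 0;  [u^4] = -5/8.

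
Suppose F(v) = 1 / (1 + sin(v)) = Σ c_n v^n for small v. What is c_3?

Expand as Σ (-1)^k u^k with u equal to the inner function's series.
[v^0] = 1;  [v^1] = -1;  [v^2] = 1;  [v^3] = -5/6.

-5/6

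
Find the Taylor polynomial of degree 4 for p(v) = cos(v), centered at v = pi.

Apply the Taylor formula c_k = f^(k)(a)/k!.
[(v - pi)^0] = -1;  [(v - pi)^1] = 0;  [(v - pi)^2] = 1/2;  [(v - pi)^3] = 0;  [(v - pi)^4] = -1/24.

-(v - pi)^4/24 + (v - pi)^2/2 - 1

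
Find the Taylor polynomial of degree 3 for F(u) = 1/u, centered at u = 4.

Differentiate repeatedly and evaluate at the center.
[(u - 4)^0] = 1/4;  [(u - 4)^1] = -1/16;  [(u - 4)^2] = 1/64;  [(u - 4)^3] = -1/256.

-(u - 4)^3/256 + (u - 4)^2/64 - (u - 4)/16 + 1/4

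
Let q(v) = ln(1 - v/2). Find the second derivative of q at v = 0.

Differentiate repeatedly and evaluate at the center.
From the series, [v^2] q = -1/8; multiply by 2! = 2 to get -1/4.

-1/4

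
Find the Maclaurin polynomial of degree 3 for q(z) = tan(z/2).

z^3/24 + z/2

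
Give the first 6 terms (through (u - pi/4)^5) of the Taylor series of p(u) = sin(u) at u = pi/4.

sqrt(2)*(u - pi/4)^5/240 + sqrt(2)*(u - pi/4)^4/48 - sqrt(2)*(u - pi/4)^3/12 - sqrt(2)*(u - pi/4)^2/4 + sqrt(2)*(u - pi/4)/2 + sqrt(2)/2

Apply the Taylor formula c_k = f^(k)(a)/k!.
p(pi/4) = sqrt(2)/2
p′(pi/4) = sqrt(2)/2
p′′(pi/4) = -sqrt(2)/2
p′′′(pi/4) = -sqrt(2)/2
p^(4)(pi/4) = sqrt(2)/2
p^(5)(pi/4) = sqrt(2)/2
Dividing each by k! gives the coefficients c_0, ..., c_5.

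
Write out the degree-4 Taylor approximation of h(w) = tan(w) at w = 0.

w^3/3 + w

Use the known series and substitute for the argument.
h(0) = 0
h′(0) = 1
h′′(0) = 0
h′′′(0) = 2
h^(4)(0) = 0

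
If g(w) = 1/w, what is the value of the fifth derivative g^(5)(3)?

-40/243

Compute the successive derivatives at the expansion point and divide by k!.
From the series, [(w - 3)^5] g = -1/729; multiply by 5! = 120 to get -40/243.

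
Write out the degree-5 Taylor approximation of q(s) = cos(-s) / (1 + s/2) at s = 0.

s^5/96 - s^4/48 + s^3/8 - s^2/4 - s/2 + 1

Write out both Maclaurin series and multiply, keeping only the needed powers.
[s^0] = 1;  [s^1] = -1/2;  [s^2] = -1/4;  [s^3] = 1/8;  [s^4] = -1/48;  [s^5] = 1/96.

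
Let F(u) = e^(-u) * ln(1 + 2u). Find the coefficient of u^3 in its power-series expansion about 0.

Write out both Maclaurin series and multiply, keeping only the needed powers.
So c_3 = F′′′(0)/3! = 17/3.

17/3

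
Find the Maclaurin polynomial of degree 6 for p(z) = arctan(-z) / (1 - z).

-13*z^6/15 - 13*z^5/15 - 2*z^4/3 - 2*z^3/3 - z^2 - z

Multiply the numerator's expansion by the denominator's geometric series.
p(0) = 0
p′(0) = -1
p′′(0) = -2
p′′′(0) = -4
p^(4)(0) = -16
p^(5)(0) = -104
p^(6)(0) = -624
Dividing each by k! gives the coefficients c_0, ..., c_6.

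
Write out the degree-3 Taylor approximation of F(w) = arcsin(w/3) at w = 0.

w^3/162 + w/3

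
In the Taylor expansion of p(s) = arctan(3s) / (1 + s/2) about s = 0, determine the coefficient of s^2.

-3/2

Write out both Maclaurin series and multiply, keeping only the needed powers.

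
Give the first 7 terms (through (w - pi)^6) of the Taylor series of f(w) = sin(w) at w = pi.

-(w - pi)^5/120 + (w - pi)^3/6 - (w - pi)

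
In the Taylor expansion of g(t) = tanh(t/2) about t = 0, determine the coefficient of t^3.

g(0) = 0
g′(0) = 1/2
g′′(0) = 0
g′′′(0) = -1/4

-1/24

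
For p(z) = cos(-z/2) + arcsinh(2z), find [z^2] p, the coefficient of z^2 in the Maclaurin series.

-1/8

Expand each term separately and add.
p(0) = 1
p′(0) = 2
p′′(0) = -1/4
So c_2 = p′′(0)/2! = -1/8.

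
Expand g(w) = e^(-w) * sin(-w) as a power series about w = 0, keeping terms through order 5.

Write out both Maclaurin series and multiply, keeping only the needed powers.
g(0) = 0
g′(0) = -1
g′′(0) = 2
g′′′(0) = -2
g^(4)(0) = 0
g^(5)(0) = 4
Then c_k = g^(k)(0)/k! gives each Taylor coefficient.

w^5/30 - w^3/3 + w^2 - w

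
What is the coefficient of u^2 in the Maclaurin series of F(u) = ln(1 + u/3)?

[u^0] = 0;  [u^1] = 1/3;  [u^2] = -1/18.

-1/18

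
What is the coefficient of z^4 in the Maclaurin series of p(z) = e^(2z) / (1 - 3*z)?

Multiply the numerator's expansion by the denominator's geometric series.
p(0) = 1
p′(0) = 5
p′′(0) = 34
p′′′(0) = 314
p^(4)(0) = 3784
The Taylor polynomial is Σ p^(k)(0)/k! · z^k.

473/3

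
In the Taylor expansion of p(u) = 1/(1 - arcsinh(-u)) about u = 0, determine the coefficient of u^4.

Plug the Maclaurin series of the inner function into that of the outer and collect terms.
p(0) = 1
p′(0) = -1
p′′(0) = 2
p′′′(0) = -5
p^(4)(0) = 16
So c_4 = p^(4)(0)/4! = 2/3.

2/3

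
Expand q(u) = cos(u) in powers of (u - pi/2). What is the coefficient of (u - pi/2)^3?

c_3 = q′′′(pi/2)/3! = 1/6.

1/6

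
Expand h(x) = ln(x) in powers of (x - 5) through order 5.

(x - 5)^5/15625 - (x - 5)^4/2500 + (x - 5)^3/375 - (x - 5)^2/50 + (x - 5)/5 + ln(5)

Differentiate repeatedly and evaluate at the center.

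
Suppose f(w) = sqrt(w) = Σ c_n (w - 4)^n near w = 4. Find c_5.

7/131072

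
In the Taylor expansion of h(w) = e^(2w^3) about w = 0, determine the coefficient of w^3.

Use the known series and substitute for the argument.
h(0) = 1
h′(0) = 0
h′′(0) = 0
h′′′(0) = 12

2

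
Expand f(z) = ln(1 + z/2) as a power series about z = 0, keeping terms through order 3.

z^3/24 - z^2/8 + z/2

f(0) = 0
f′(0) = 1/2
f′′(0) = -1/4
f′′′(0) = 1/4
Dividing each by k! gives the coefficients c_0, ..., c_3.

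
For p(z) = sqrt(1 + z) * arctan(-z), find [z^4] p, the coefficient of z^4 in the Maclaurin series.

5/48

Take the Cauchy product of the two expansions.
p(0) = 0
p′(0) = -1
p′′(0) = -1
p′′′(0) = 11/4
p^(4)(0) = 5/2
Dividing each by k! gives the coefficients c_0, ..., c_4.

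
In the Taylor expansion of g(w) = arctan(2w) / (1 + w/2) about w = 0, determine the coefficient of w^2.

Take the Cauchy product of the two expansions.
[w^0] = 0;  [w^1] = 2;  [w^2] = -1.

-1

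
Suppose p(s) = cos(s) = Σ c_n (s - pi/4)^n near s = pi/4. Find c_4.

sqrt(2)/48

p(pi/4) = sqrt(2)/2
p′(pi/4) = -sqrt(2)/2
p′′(pi/4) = -sqrt(2)/2
p′′′(pi/4) = sqrt(2)/2
p^(4)(pi/4) = sqrt(2)/2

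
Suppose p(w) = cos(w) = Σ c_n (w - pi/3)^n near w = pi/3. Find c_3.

Apply the Taylor formula c_k = f^(k)(a)/k!.
So c_3 = p′′′(pi/3)/3! = sqrt(3)/12.

sqrt(3)/12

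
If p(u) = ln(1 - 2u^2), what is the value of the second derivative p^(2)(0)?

-4

Use the known series and substitute for the argument.
From the series, [u^2] p = -2; multiply by 2! = 2 to get -4.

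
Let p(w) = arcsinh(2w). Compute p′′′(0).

-8

The coefficient of w^3 in the expansion is -4/3, so p′′′(0) = 3! * (-4/3) = -8.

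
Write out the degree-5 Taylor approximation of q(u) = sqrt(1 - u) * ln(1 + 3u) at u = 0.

Take the Cauchy product of the two expansions.
[u^0] = 0;  [u^1] = 3;  [u^2] = -6;  [u^3] = 87/8;  [u^4] = -195/8;  [u^5] = 36969/640.

36969*u^5/640 - 195*u^4/8 + 87*u^3/8 - 6*u^2 + 3*u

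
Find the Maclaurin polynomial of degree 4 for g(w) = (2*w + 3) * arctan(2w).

-16*w^4/3 - 8*w^3 + 4*w^2 + 6*w

Multiply each power in the prefactor through the base expansion.
g(0) = 0
g′(0) = 6
g′′(0) = 8
g′′′(0) = -48
g^(4)(0) = -128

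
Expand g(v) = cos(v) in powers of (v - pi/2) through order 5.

Differentiate repeatedly and evaluate at the center.
[(v - pi/2)^0] = 0;  [(v - pi/2)^1] = -1;  [(v - pi/2)^2] = 0;  [(v - pi/2)^3] = 1/6;  [(v - pi/2)^4] = 0;  [(v - pi/2)^5] = -1/120.

-(v - pi/2)^5/120 + (v - pi/2)^3/6 - (v - pi/2)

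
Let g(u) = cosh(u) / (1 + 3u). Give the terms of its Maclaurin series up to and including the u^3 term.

Multiply the two series term by term and collect like powers.

-57*u^3/2 + 19*u^2/2 - 3*u + 1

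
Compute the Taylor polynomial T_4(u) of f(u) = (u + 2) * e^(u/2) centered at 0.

5*u^4/192 + u^3/6 + 3*u^2/4 + 2*u + 2

Multiply each power in the prefactor through the base expansion.
[u^0] = 2;  [u^1] = 2;  [u^2] = 3/4;  [u^3] = 1/6;  [u^4] = 5/192.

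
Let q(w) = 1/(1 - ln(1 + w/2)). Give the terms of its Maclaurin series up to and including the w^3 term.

w^3/24 + w^2/8 + w/2 + 1

Substitute the inner expansion into the outer series and collect powers.
q(0) = 1
q′(0) = 1/2
q′′(0) = 1/4
q′′′(0) = 1/4
Dividing each by k! gives the coefficients c_0, ..., c_3.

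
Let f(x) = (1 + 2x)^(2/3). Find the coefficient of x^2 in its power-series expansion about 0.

Apply the Taylor formula c_k = f^(k)(a)/k!.
f(0) = 1
f′(0) = 4/3
f′′(0) = -8/9
Then c_k = f^(k)(0)/k! gives each Taylor coefficient.

-4/9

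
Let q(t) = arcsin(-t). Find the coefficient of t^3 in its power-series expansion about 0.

-1/6

q(0) = 0
q′(0) = -1
q′′(0) = 0
q′′′(0) = -1
Then c_k = q^(k)(0)/k! gives each Taylor coefficient.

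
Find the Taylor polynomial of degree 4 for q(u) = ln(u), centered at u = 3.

q(3) = ln(3)
q′(3) = 1/3
q′′(3) = -1/9
q′′′(3) = 2/27
q^(4)(3) = -2/27

-(u - 3)^4/324 + (u - 3)^3/81 - (u - 3)^2/18 + (u - 3)/3 + ln(3)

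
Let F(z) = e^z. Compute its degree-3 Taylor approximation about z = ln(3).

(z - ln(3))^3/2 + 3*(z - ln(3))^2/2 + 3*(z - ln(3)) + 3

F(ln(3)) = 3
F′(ln(3)) = 3
F′′(ln(3)) = 3
F′′′(ln(3)) = 3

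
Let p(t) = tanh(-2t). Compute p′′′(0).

16

From the series, [t^3] p = 8/3; multiply by 3! = 6 to get 16.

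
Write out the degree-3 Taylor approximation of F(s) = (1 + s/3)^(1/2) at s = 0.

F(0) = 1
F′(0) = 1/6
F′′(0) = -1/36
F′′′(0) = 1/72
The Taylor polynomial is Σ F^(k)(0)/k! · s^k.

s^3/432 - s^2/72 + s/6 + 1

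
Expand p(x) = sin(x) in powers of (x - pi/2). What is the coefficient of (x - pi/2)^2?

-1/2

Differentiate repeatedly and evaluate at the center.
So c_2 = p′′(pi/2)/2! = -1/2.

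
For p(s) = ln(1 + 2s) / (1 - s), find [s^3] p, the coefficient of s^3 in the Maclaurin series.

8/3

Multiply the numerator's expansion by the denominator's geometric series.
[s^0] = 0;  [s^1] = 2;  [s^2] = 0;  [s^3] = 8/3.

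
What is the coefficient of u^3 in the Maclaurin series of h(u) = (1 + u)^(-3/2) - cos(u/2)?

-35/16

Add the two expansions coefficient-wise.
h(0) = 0
h′(0) = -3/2
h′′(0) = 4
h′′′(0) = -105/8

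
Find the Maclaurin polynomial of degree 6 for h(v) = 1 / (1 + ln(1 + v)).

Write 1/(1+u) = 1 - u + u^2 - u^3 + ... and substitute the series for u.
h(0) = 1
h′(0) = -1
h′′(0) = 3
h′′′(0) = -14
h^(4)(0) = 88
h^(5)(0) = -694
h^(6)(0) = 6578

3289*v^6/360 - 347*v^5/60 + 11*v^4/3 - 7*v^3/3 + 3*v^2/2 - v + 1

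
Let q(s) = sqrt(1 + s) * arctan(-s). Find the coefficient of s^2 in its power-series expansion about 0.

-1/2

Expand each factor separately, then convolve coefficients.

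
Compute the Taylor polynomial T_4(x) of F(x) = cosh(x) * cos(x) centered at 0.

Multiply the two series term by term and collect like powers.
[x^0] = 1;  [x^1] = 0;  [x^2] = 0;  [x^3] = 0;  [x^4] = -1/6.

1 - x^4/6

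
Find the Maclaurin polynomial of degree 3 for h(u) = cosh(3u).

Compute the successive derivatives at the expansion point and divide by k!.

9*u^2/2 + 1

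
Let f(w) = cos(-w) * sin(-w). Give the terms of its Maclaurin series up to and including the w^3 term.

2*w^3/3 - w

Multiply the two series term by term and collect like powers.
f(0) = 0
f′(0) = -1
f′′(0) = 0
f′′′(0) = 4
The Taylor polynomial is Σ f^(k)(0)/k! · w^k.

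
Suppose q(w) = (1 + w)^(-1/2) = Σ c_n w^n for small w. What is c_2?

3/8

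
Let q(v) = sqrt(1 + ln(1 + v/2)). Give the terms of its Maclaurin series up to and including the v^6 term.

-22819*v^6/2949120 + 1609*v^5/122880 - 143*v^4/6144 + 17*v^3/384 - 3*v^2/32 + v/4 + 1

Substitute the inner expansion into the outer series and collect powers.
q(0) = 1
q′(0) = 1/4
q′′(0) = -3/16
q′′′(0) = 17/64
q^(4)(0) = -143/256
q^(5)(0) = 1609/1024
q^(6)(0) = -22819/4096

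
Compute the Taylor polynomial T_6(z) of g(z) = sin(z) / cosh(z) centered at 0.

Divide the numerator series by the denominator series (power-series long division).
[z^0] = 0;  [z^1] = 1;  [z^2] = 0;  [z^3] = -2/3;  [z^4] = 0;  [z^5] = 3/10;  [z^6] = 0.

3*z^5/10 - 2*z^3/3 + z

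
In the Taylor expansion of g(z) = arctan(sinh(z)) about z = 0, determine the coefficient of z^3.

-1/6

Substitute the inner expansion into the outer series and collect powers.
g(0) = 0
g′(0) = 1
g′′(0) = 0
g′′′(0) = -1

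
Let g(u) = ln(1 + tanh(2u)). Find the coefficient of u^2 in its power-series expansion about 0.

-2

Compose series: expand the inner function first, then feed it into the outer expansion.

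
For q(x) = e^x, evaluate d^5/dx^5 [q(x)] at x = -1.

Use the known series and substitute for the argument.
From the series, [(x + 1)^5] q = e^(-1)/120; multiply by 5! = 120 to get e^(-1).

e^(-1)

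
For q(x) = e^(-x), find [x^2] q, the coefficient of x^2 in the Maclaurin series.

[x^0] = 1;  [x^1] = -1;  [x^2] = 1/2.

1/2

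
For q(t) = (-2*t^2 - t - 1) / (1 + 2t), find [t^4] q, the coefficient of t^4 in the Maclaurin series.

-16

Distribute the polynomial across the series and collect like powers.
q(0) = -1
q′(0) = 1
q′′(0) = -8
q′′′(0) = 48
q^(4)(0) = -384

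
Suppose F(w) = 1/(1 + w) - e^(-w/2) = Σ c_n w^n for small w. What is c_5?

Combine the two series term by term.
[w^0] = 0;  [w^1] = -1/2;  [w^2] = 7/8;  [w^3] = -47/48;  [w^4] = 383/384;  [w^5] = -3839/3840.
So c_5 = F^(5)(0)/5! = -3839/3840.

-3839/3840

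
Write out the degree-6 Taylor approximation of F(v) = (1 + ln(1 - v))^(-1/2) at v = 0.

Plug the Maclaurin series of the inner function into that of the outer and collect terms.

39479*v^6/15360 + 2243*v^5/1280 + 155*v^4/128 + 41*v^3/48 + 5*v^2/8 + v/2 + 1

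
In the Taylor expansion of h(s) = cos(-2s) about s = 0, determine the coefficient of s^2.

-2

Use the known series and substitute for the argument.
h(0) = 1
h′(0) = 0
h′′(0) = -4
So c_2 = h′′(0)/2! = -2.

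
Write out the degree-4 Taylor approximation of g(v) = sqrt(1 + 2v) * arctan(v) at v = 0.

Expand each factor separately, then convolve coefficients.
[v^0] = 0;  [v^1] = 1;  [v^2] = 1;  [v^3] = -5/6;  [v^4] = 1/6.

v^4/6 - 5*v^3/6 + v^2 + v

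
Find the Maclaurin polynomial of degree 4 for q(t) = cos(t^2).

Apply the Taylor formula c_k = f^(k)(a)/k!.
q(0) = 1
q′(0) = 0
q′′(0) = 0
q′′′(0) = 0
q^(4)(0) = -12

1 - t^4/2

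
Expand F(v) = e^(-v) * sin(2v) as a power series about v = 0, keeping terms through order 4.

Expand each factor separately, then convolve coefficients.
F(0) = 0
F′(0) = 2
F′′(0) = -4
F′′′(0) = -2
F^(4)(0) = 24
Dividing each by k! gives the coefficients c_0, ..., c_4.

v^4 - v^3/3 - 2*v^2 + 2*v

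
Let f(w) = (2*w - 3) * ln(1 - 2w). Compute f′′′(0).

24

Shift and add copies of the series according to the polynomial's terms.
The coefficient of w^3 in the expansion is 4, so f′′′(0) = 3! * (4) = 24.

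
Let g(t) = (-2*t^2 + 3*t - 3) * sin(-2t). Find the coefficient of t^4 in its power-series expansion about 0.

4

Shift and add copies of the series according to the polynomial's terms.
[t^0] = 0;  [t^1] = 6;  [t^2] = -6;  [t^3] = 0;  [t^4] = 4.
So c_4 = g^(4)(0)/4! = 4.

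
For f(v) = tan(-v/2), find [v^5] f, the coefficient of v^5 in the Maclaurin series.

-1/240

Differentiate repeatedly and evaluate at the center.
f(0) = 0
f′(0) = -1/2
f′′(0) = 0
f′′′(0) = -1/4
f^(4)(0) = 0
f^(5)(0) = -1/2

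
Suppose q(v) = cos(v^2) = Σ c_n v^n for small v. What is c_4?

-1/2

q(0) = 1
q′(0) = 0
q′′(0) = 0
q′′′(0) = 0
q^(4)(0) = -12
Then c_k = q^(k)(0)/k! gives each Taylor coefficient.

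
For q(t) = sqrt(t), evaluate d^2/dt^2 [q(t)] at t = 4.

-1/32

Compute the successive derivatives at the expansion point and divide by k!.
The coefficient of (t - 4)^2 in the expansion is -1/64, so q′′(4) = 2! * (-1/64) = -1/32.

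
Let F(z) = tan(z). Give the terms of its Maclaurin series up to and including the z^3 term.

[z^0] = 0;  [z^1] = 1;  [z^2] = 0;  [z^3] = 1/3.

z^3/3 + z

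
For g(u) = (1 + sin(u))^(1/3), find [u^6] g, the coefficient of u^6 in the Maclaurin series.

-32/32805

Compose series: expand the inner function first, then feed it into the outer expansion.
g(0) = 1
g′(0) = 1/3
g′′(0) = -2/9
g′′′(0) = 1/27
g^(4)(0) = -8/81
g^(5)(0) = 61/243
g^(6)(0) = -512/729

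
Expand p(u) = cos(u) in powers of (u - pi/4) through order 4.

sqrt(2)*(u - pi/4)^4/48 + sqrt(2)*(u - pi/4)^3/12 - sqrt(2)*(u - pi/4)^2/4 - sqrt(2)*(u - pi/4)/2 + sqrt(2)/2

p(pi/4) = sqrt(2)/2
p′(pi/4) = -sqrt(2)/2
p′′(pi/4) = -sqrt(2)/2
p′′′(pi/4) = sqrt(2)/2
p^(4)(pi/4) = sqrt(2)/2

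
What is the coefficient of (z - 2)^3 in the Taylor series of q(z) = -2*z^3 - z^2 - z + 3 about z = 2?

-2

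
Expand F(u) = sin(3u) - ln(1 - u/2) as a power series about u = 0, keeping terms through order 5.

65*u^5/32 + u^4/64 - 107*u^3/24 + u^2/8 + 7*u/2

Combine the two series term by term.
F(0) = 0
F′(0) = 7/2
F′′(0) = 1/4
F′′′(0) = -107/4
F^(4)(0) = 3/8
F^(5)(0) = 975/4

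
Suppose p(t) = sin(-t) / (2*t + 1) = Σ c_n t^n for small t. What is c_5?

-1841/120

Multiply the numerator's expansion by the denominator's geometric series.
p(0) = 0
p′(0) = -1
p′′(0) = 4
p′′′(0) = -23
p^(4)(0) = 184
p^(5)(0) = -1841
So c_5 = p^(5)(0)/5! = -1841/120.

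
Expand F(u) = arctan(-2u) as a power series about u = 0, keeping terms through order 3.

8*u^3/3 - 2*u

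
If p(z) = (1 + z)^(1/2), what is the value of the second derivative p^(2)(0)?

The coefficient of z^2 in the expansion is -1/8, so p′′(0) = 2! * (-1/8) = -1/4.

-1/4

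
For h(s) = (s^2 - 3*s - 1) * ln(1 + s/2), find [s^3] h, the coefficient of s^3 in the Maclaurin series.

5/6

Distribute the polynomial across the series and collect like powers.
[s^0] = 0;  [s^1] = -1/2;  [s^2] = -11/8;  [s^3] = 5/6.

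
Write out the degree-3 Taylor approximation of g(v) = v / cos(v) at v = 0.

Invert the denominator's series and multiply.
[v^0] = 0;  [v^1] = 1;  [v^2] = 0;  [v^3] = 1/2.

v^3/2 + v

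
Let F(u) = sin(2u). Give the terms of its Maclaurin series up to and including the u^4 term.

-4*u^3/3 + 2*u

F(0) = 0
F′(0) = 2
F′′(0) = 0
F′′′(0) = -8
F^(4)(0) = 0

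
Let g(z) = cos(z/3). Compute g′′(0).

-1/9

Use the known series and substitute for the argument.
The coefficient of z^2 in the expansion is -1/18, so g′′(0) = 2! * (-1/18) = -1/9.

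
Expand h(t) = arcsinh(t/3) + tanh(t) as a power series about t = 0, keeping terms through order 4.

Combine the two series term by term.
[t^0] = 0;  [t^1] = 4/3;  [t^2] = 0;  [t^3] = -55/162;  [t^4] = 0.

-55*t^3/162 + 4*t/3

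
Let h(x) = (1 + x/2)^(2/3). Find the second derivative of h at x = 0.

From the series, [x^2] h = -1/36; multiply by 2! = 2 to get -1/18.

-1/18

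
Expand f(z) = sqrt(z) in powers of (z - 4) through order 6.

-21*(z - 4)^6/2097152 + 7*(z - 4)^5/131072 - 5*(z - 4)^4/16384 + (z - 4)^3/512 - (z - 4)^2/64 + (z - 4)/4 + 2

f(4) = 2
f′(4) = 1/4
f′′(4) = -1/32
f′′′(4) = 3/256
f^(4)(4) = -15/2048
f^(5)(4) = 105/16384
f^(6)(4) = -945/131072
Dividing each by k! gives the coefficients c_0, ..., c_6.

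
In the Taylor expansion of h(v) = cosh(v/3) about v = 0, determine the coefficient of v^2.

1/18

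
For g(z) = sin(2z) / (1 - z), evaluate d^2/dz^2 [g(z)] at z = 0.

4

Expand each factor separately, then convolve coefficients.
The coefficient of z^2 in the expansion is 2, so g′′(0) = 2! * (2) = 4.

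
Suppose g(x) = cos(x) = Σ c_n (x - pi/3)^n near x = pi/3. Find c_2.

-1/4

Differentiate repeatedly and evaluate at the center.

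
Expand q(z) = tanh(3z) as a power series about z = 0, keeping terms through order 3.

Use the known series and substitute for the argument.
q(0) = 0
q′(0) = 3
q′′(0) = 0
q′′′(0) = -54

-9*z^3 + 3*z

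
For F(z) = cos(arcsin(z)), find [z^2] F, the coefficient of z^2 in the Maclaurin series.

Plug the Maclaurin series of the inner function into that of the outer and collect terms.
F(0) = 1
F′(0) = 0
F′′(0) = -1

-1/2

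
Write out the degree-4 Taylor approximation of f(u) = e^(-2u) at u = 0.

2*u^4/3 - 4*u^3/3 + 2*u^2 - 2*u + 1

f(0) = 1
f′(0) = -2
f′′(0) = 4
f′′′(0) = -8
f^(4)(0) = 16
The Taylor polynomial is Σ f^(k)(0)/k! · u^k.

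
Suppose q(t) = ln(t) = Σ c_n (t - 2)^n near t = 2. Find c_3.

c_3 = q′′′(2)/3! = 1/24.

1/24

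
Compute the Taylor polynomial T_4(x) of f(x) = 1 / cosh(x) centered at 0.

5*x^4/24 - x^2/2 + 1

Divide the numerator series by the denominator series (power-series long division).
f(0) = 1
f′(0) = 0
f′′(0) = -1
f′′′(0) = 0
f^(4)(0) = 5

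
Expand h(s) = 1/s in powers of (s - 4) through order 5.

Differentiate repeatedly and evaluate at the center.

-(s - 4)^5/4096 + (s - 4)^4/1024 - (s - 4)^3/256 + (s - 4)^2/64 - (s - 4)/16 + 1/4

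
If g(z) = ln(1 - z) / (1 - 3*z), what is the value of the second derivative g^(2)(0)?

Expand 1/(denominator) as a geometric series and multiply by the numerator's series.
The coefficient of z^2 in the expansion is -7/2, so g′′(0) = 2! * (-7/2) = -7.

-7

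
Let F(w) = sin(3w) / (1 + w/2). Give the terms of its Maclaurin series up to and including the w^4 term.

15*w^4/8 - 15*w^3/4 - 3*w^2/2 + 3*w

Write out both Maclaurin series and multiply, keeping only the needed powers.
F(0) = 0
F′(0) = 3
F′′(0) = -3
F′′′(0) = -45/2
F^(4)(0) = 45
The Taylor polynomial is Σ F^(k)(0)/k! · w^k.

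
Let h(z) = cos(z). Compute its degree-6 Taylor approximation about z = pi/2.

h(pi/2) = 0
h′(pi/2) = -1
h′′(pi/2) = 0
h′′′(pi/2) = 1
h^(4)(pi/2) = 0
h^(5)(pi/2) = -1
h^(6)(pi/2) = 0
The Taylor polynomial is Σ h^(k)(pi/2)/k! · (z - pi/2)^k.

-(z - pi/2)^5/120 + (z - pi/2)^3/6 - (z - pi/2)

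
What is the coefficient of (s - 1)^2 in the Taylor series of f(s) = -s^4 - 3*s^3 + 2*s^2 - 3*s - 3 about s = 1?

[(s - 1)^0] = -8;  [(s - 1)^1] = -12;  [(s - 1)^2] = -13.
So c_2 = f′′(1)/2! = -13.

-13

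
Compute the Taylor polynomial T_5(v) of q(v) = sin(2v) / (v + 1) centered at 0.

Expand 1/(denominator) as a geometric series and multiply by the numerator's series.
q(0) = 0
q′(0) = 2
q′′(0) = -4
q′′′(0) = 4
q^(4)(0) = -16
q^(5)(0) = 112
The Taylor polynomial is Σ q^(k)(0)/k! · v^k.

14*v^5/15 - 2*v^4/3 + 2*v^3/3 - 2*v^2 + 2*v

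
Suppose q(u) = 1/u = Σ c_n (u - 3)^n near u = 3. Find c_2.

1/27

q(3) = 1/3
q′(3) = -1/9
q′′(3) = 2/27
The Taylor polynomial is Σ q^(k)(3)/k! · (u - 3)^k.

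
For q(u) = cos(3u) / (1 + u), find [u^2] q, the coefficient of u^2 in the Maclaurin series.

-7/2

Take the Cauchy product of the two expansions.
So c_2 = q′′(0)/2! = -7/2.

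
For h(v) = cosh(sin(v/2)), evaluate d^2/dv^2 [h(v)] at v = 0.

1/4

Let u equal the inner series; expand the outer function in u and truncate.
The coefficient of v^2 in the expansion is 1/8, so h′′(0) = 2! * (1/8) = 1/4.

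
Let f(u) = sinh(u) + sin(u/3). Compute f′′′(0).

Expand each term separately and add.
The coefficient of u^3 in the expansion is 13/81, so f′′′(0) = 3! * (13/81) = 26/27.

26/27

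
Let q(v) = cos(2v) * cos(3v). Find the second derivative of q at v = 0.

Expand each factor separately, then convolve coefficients.
From the series, [v^2] q = -13/2; multiply by 2! = 2 to get -13.

-13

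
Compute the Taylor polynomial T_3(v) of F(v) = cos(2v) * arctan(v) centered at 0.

-7*v^3/3 + v

Expand each factor separately, then convolve coefficients.
F(0) = 0
F′(0) = 1
F′′(0) = 0
F′′′(0) = -14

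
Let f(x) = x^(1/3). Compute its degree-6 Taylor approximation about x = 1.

-154*(x - 1)^6/6561 + 22*(x - 1)^5/729 - 10*(x - 1)^4/243 + 5*(x - 1)^3/81 - (x - 1)^2/9 + (x - 1)/3 + 1

[(x - 1)^0] = 1;  [(x - 1)^1] = 1/3;  [(x - 1)^2] = -1/9;  [(x - 1)^3] = 5/81;  [(x - 1)^4] = -10/243;  [(x - 1)^5] = 22/729;  [(x - 1)^6] = -154/6561.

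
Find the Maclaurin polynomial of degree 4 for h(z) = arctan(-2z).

8*z^3/3 - 2*z

h(0) = 0
h′(0) = -2
h′′(0) = 0
h′′′(0) = 16
h^(4)(0) = 0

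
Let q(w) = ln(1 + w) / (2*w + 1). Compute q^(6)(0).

Expand 1/(denominator) as a geometric series and multiply by the numerator's series.
From the series, [w^6] q = -1327/30; multiply by 6! = 720 to get -31848.

-31848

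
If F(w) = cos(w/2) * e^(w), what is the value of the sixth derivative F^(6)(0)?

-117/64

Multiply the two series term by term and collect like powers.
The coefficient of w^6 in the expansion is -13/5120, so F^(6)(0) = 6! * (-13/5120) = -117/64.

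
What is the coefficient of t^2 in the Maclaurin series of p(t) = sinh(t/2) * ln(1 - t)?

Multiply the two series term by term and collect like powers.
p(0) = 0
p′(0) = 0
p′′(0) = -1
The Taylor polynomial is Σ p^(k)(0)/k! · t^k.

-1/2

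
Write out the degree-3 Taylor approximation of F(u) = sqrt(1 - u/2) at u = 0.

-u^3/128 - u^2/32 - u/4 + 1

F(0) = 1
F′(0) = -1/4
F′′(0) = -1/16
F′′′(0) = -3/64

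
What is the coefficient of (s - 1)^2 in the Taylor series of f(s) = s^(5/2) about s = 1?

f(1) = 1
f′(1) = 5/2
f′′(1) = 15/4

15/8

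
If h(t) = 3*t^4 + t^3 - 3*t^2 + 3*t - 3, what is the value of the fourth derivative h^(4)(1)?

72

From the series, [(t - 1)^4] h = 3; multiply by 4! = 24 to get 72.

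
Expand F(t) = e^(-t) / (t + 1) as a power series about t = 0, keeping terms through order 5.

Multiply the numerator's expansion by the denominator's geometric series.
F(0) = 1
F′(0) = -2
F′′(0) = 5
F′′′(0) = -16
F^(4)(0) = 65
F^(5)(0) = -326
The Taylor polynomial is Σ F^(k)(0)/k! · t^k.

-163*t^5/60 + 65*t^4/24 - 8*t^3/3 + 5*t^2/2 - 2*t + 1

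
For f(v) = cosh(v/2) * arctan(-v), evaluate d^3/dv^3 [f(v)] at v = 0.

5/4

Take the Cauchy product of the two expansions.
The coefficient of v^3 in the expansion is 5/24, so f′′′(0) = 3! * (5/24) = 5/4.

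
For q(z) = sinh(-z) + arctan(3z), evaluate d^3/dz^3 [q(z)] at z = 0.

Add the two expansions coefficient-wise.
The coefficient of z^3 in the expansion is -55/6, so q′′′(0) = 3! * (-55/6) = -55.

-55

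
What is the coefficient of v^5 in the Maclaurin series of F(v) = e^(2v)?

4/15

c_5 = F^(5)(0)/5! = 4/15.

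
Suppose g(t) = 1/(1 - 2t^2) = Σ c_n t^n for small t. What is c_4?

4

g(0) = 1
g′(0) = 0
g′′(0) = 4
g′′′(0) = 0
g^(4)(0) = 96
So c_4 = g^(4)(0)/4! = 4.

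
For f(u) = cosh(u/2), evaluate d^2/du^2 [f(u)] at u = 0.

From the series, [u^2] f = 1/8; multiply by 2! = 2 to get 1/4.

1/4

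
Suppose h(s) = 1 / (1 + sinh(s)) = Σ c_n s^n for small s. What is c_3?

Expand as Σ (-1)^k u^k with u equal to the inner function's series.
[s^0] = 1;  [s^1] = -1;  [s^2] = 1;  [s^3] = -7/6.
So c_3 = h′′′(0)/3! = -7/6.

-7/6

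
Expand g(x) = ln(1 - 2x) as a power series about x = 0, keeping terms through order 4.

-4*x^4 - 8*x^3/3 - 2*x^2 - 2*x

Apply the Taylor formula c_k = f^(k)(a)/k!.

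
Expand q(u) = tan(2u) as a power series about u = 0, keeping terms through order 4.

Use the known series and substitute for the argument.
q(0) = 0
q′(0) = 2
q′′(0) = 0
q′′′(0) = 16
q^(4)(0) = 0
The Taylor polynomial is Σ q^(k)(0)/k! · u^k.

8*u^3/3 + 2*u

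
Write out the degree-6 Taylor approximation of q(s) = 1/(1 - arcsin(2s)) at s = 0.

5312*s^6/45 + 252*s^5/5 + 64*s^4/3 + 28*s^3/3 + 4*s^2 + 2*s + 1

Substitute the inner expansion into the outer series and collect powers.
[s^0] = 1;  [s^1] = 2;  [s^2] = 4;  [s^3] = 28/3;  [s^4] = 64/3;  [s^5] = 252/5;  [s^6] = 5312/45.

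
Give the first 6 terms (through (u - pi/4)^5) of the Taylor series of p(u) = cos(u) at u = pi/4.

-sqrt(2)*(u - pi/4)^5/240 + sqrt(2)*(u - pi/4)^4/48 + sqrt(2)*(u - pi/4)^3/12 - sqrt(2)*(u - pi/4)^2/4 - sqrt(2)*(u - pi/4)/2 + sqrt(2)/2

Use the known series and substitute for the argument.
[(u - pi/4)^0] = sqrt(2)/2;  [(u - pi/4)^1] = -sqrt(2)/2;  [(u - pi/4)^2] = -sqrt(2)/4;  [(u - pi/4)^3] = sqrt(2)/12;  [(u - pi/4)^4] = sqrt(2)/48;  [(u - pi/4)^5] = -sqrt(2)/240.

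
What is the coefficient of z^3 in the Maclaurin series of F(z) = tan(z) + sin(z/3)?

53/162

Combine the two series term by term.
[z^0] = 0;  [z^1] = 4/3;  [z^2] = 0;  [z^3] = 53/162.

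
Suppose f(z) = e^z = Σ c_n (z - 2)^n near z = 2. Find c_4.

f(2) = e^(2)
f′(2) = e^(2)
f′′(2) = e^(2)
f′′′(2) = e^(2)
f^(4)(2) = e^(2)
So c_4 = f^(4)(2)/4! = e^(2)/24.

e^(2)/24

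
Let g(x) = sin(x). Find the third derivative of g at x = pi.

The coefficient of (x - pi)^3 in the expansion is 1/6, so g′′′(pi) = 3! * (1/6) = 1.

1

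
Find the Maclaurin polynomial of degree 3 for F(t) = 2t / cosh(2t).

Invert the denominator's series and multiply.
F(0) = 0
F′(0) = 2
F′′(0) = 0
F′′′(0) = -24
Then c_k = F^(k)(0)/k! gives each Taylor coefficient.

-4*t^3 + 2*t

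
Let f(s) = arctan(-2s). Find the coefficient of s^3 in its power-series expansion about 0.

8/3

f(0) = 0
f′(0) = -2
f′′(0) = 0
f′′′(0) = 16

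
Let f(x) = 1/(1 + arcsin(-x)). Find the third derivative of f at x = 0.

Compose series: expand the inner function first, then feed it into the outer expansion.
The coefficient of x^3 in the expansion is 7/6, so f′′′(0) = 3! * (7/6) = 7.

7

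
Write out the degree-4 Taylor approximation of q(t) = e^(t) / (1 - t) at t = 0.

65*t^4/24 + 8*t^3/3 + 5*t^2/2 + 2*t + 1

Multiply the numerator's expansion by the denominator's geometric series.
[t^0] = 1;  [t^1] = 2;  [t^2] = 5/2;  [t^3] = 8/3;  [t^4] = 65/24.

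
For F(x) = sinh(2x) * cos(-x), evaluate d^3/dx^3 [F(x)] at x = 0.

Write out both Maclaurin series and multiply, keeping only the needed powers.
From the series, [x^3] F = 1/3; multiply by 3! = 6 to get 2.

2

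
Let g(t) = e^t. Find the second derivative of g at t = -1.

The coefficient of (t + 1)^2 in the expansion is e^(-1)/2, so g′′(-1) = 2! * (e^(-1)/2) = e^(-1).

e^(-1)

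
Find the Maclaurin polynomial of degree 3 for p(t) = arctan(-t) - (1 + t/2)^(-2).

5*t^3/6 - 3*t^2/4 - 1

Add the two expansions coefficient-wise.
p(0) = -1
p′(0) = 0
p′′(0) = -3/2
p′′′(0) = 5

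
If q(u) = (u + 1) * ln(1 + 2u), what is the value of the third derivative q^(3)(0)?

Shift and add copies of the series according to the polynomial's terms.
The coefficient of u^3 in the expansion is 2/3, so q′′′(0) = 3! * (2/3) = 4.

4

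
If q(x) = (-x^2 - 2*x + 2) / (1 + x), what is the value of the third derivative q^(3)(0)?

Distribute the polynomial across the series and collect like powers.
From the series, [x^3] q = -3; multiply by 3! = 6 to get -18.

-18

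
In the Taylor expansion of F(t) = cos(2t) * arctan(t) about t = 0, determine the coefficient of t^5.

23/15

Take the Cauchy product of the two expansions.
[t^0] = 0;  [t^1] = 1;  [t^2] = 0;  [t^3] = -7/3;  [t^4] = 0;  [t^5] = 23/15.
So c_5 = F^(5)(0)/5! = 23/15.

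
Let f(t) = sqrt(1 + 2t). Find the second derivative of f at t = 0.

-1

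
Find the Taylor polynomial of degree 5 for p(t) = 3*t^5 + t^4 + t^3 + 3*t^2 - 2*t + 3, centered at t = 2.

Differentiate repeatedly and evaluate at the center.
[(t - 2)^0] = 131;  [(t - 2)^1] = 294;  [(t - 2)^2] = 273;  [(t - 2)^3] = 129;  [(t - 2)^4] = 31;  [(t - 2)^5] = 3.

3*(t - 2)^5 + 31*(t - 2)^4 + 129*(t - 2)^3 + 273*(t - 2)^2 + 294*(t - 2) + 131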